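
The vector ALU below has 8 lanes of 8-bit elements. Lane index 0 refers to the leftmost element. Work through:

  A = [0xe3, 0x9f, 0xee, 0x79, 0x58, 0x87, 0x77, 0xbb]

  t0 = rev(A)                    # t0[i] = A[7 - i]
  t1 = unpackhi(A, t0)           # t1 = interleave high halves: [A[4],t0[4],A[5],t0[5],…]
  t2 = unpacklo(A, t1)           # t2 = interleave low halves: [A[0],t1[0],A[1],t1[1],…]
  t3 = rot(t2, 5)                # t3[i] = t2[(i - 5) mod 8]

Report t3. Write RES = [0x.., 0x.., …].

  t0: bb 77 87 58 79 ee 9f e3
  t1: 58 79 87 ee 77 9f bb e3
  t2: e3 58 9f 79 ee 87 79 ee
  t3: 79 ee 87 79 ee e3 58 9f

RES = [ 0x79  0xee  0x87  0x79  0xee  0xe3  0x58  0x9f ]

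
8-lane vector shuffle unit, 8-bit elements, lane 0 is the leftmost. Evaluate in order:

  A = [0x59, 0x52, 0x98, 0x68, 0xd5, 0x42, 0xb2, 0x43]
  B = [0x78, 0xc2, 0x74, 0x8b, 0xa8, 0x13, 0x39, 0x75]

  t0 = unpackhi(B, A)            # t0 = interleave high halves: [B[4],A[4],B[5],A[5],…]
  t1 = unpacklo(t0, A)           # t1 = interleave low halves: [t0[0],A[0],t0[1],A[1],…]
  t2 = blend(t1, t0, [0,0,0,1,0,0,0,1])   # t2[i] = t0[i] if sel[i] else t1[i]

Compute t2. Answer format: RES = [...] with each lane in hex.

t0 = [0xa8, 0xd5, 0x13, 0x42, 0x39, 0xb2, 0x75, 0x43]
t1 = [0xa8, 0x59, 0xd5, 0x52, 0x13, 0x98, 0x42, 0x68]
t2 = [0xa8, 0x59, 0xd5, 0x42, 0x13, 0x98, 0x42, 0x43]

RES = [0xa8, 0x59, 0xd5, 0x42, 0x13, 0x98, 0x42, 0x43]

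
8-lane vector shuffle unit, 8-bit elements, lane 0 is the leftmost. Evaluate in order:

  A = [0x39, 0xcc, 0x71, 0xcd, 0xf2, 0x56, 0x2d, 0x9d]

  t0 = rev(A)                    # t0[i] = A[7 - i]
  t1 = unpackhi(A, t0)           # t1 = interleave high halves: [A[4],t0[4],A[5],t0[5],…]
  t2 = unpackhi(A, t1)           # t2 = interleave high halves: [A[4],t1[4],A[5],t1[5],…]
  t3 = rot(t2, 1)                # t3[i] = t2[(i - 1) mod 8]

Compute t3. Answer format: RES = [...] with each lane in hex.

→ t0 |9d|2d|56|f2|cd|71|cc|39|
→ t1 |f2|cd|56|71|2d|cc|9d|39|
→ t2 |f2|2d|56|cc|2d|9d|9d|39|
→ t3 |39|f2|2d|56|cc|2d|9d|9d|

RES = [0x39, 0xf2, 0x2d, 0x56, 0xcc, 0x2d, 0x9d, 0x9d]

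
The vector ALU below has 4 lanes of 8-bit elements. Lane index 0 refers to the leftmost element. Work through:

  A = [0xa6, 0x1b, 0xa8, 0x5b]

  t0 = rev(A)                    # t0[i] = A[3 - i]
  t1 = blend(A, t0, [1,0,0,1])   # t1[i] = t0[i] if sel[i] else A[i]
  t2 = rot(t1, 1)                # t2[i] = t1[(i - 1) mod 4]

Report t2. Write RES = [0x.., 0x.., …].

RES = [ 0xa6  0x5b  0x1b  0xa8 ]

→ t0 |5b|a8|1b|a6|
→ t1 |5b|1b|a8|a6|
→ t2 |a6|5b|1b|a8|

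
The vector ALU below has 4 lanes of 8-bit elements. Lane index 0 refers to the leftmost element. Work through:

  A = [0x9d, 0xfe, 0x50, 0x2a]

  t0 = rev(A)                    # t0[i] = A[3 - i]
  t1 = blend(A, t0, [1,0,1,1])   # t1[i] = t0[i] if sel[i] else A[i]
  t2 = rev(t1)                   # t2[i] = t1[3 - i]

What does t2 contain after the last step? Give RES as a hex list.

RES = [0x9d, 0xfe, 0xfe, 0x2a]

t0 = [0x2a, 0x50, 0xfe, 0x9d]
t1 = [0x2a, 0xfe, 0xfe, 0x9d]
t2 = [0x9d, 0xfe, 0xfe, 0x2a]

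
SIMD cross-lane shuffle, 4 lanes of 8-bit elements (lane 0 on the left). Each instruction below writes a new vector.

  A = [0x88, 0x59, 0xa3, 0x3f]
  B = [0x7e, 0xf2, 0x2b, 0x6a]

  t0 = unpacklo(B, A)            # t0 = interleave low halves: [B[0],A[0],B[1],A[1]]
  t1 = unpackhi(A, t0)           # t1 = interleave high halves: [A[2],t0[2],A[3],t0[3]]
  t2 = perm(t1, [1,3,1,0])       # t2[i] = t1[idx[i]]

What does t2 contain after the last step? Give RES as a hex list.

  t0: 7e 88 f2 59
  t1: a3 f2 3f 59
  t2: f2 59 f2 a3

RES = [0xf2, 0x59, 0xf2, 0xa3]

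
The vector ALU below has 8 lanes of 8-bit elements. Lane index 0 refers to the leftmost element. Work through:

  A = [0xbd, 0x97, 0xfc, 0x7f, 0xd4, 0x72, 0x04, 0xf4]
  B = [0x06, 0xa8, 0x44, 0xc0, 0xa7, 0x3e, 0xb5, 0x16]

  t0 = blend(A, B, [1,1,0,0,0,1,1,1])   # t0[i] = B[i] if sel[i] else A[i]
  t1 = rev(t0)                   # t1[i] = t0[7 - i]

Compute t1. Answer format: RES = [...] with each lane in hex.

t0 = [0x06, 0xa8, 0xfc, 0x7f, 0xd4, 0x3e, 0xb5, 0x16]
t1 = [0x16, 0xb5, 0x3e, 0xd4, 0x7f, 0xfc, 0xa8, 0x06]

RES = [ 0x16  0xb5  0x3e  0xd4  0x7f  0xfc  0xa8  0x06 ]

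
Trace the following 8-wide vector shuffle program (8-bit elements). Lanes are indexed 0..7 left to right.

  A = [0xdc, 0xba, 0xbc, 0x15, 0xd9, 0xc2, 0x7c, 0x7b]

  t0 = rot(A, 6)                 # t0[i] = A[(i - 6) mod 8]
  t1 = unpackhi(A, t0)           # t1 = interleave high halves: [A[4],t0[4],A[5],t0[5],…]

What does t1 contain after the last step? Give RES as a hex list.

RES = [ 0xd9  0x7c  0xc2  0x7b  0x7c  0xdc  0x7b  0xba ]

t0 = [0xbc, 0x15, 0xd9, 0xc2, 0x7c, 0x7b, 0xdc, 0xba]
t1 = [0xd9, 0x7c, 0xc2, 0x7b, 0x7c, 0xdc, 0x7b, 0xba]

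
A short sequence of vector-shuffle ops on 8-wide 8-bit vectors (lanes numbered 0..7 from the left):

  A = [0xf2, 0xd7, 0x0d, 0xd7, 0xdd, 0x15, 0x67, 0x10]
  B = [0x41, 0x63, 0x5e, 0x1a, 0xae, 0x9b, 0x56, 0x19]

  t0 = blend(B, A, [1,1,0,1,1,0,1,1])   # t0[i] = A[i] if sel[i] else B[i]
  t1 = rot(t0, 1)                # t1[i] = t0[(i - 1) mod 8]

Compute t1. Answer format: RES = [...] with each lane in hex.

RES = [ 0x10  0xf2  0xd7  0x5e  0xd7  0xdd  0x9b  0x67 ]

→ t0 |f2|d7|5e|d7|dd|9b|67|10|
→ t1 |10|f2|d7|5e|d7|dd|9b|67|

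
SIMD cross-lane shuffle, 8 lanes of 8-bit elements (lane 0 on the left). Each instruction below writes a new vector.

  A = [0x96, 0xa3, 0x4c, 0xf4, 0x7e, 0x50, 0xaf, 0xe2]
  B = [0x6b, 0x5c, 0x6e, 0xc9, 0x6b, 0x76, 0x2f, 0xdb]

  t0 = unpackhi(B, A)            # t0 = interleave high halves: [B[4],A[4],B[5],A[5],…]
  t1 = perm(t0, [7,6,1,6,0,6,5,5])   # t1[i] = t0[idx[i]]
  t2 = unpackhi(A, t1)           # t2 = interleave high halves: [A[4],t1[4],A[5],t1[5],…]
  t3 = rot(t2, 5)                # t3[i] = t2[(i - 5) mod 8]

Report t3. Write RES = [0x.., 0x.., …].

  t0: 6b 7e 76 50 2f af db e2
  t1: e2 db 7e db 6b db af af
  t2: 7e 6b 50 db af af e2 af
  t3: db af af e2 af 7e 6b 50

RES = [0xdb, 0xaf, 0xaf, 0xe2, 0xaf, 0x7e, 0x6b, 0x50]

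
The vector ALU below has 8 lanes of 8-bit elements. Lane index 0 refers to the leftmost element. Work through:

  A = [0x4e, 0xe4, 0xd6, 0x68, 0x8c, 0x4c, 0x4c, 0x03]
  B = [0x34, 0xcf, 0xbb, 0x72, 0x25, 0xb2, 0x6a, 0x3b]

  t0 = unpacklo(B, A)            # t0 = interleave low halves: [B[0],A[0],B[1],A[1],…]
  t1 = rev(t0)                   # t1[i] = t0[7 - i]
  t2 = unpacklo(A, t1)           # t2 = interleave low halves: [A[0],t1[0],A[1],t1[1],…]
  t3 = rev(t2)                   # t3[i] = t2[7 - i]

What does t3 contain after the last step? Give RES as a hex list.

RES = [0xbb, 0x68, 0xd6, 0xd6, 0x72, 0xe4, 0x68, 0x4e]

→ t0 |34|4e|cf|e4|bb|d6|72|68|
→ t1 |68|72|d6|bb|e4|cf|4e|34|
→ t2 |4e|68|e4|72|d6|d6|68|bb|
→ t3 |bb|68|d6|d6|72|e4|68|4e|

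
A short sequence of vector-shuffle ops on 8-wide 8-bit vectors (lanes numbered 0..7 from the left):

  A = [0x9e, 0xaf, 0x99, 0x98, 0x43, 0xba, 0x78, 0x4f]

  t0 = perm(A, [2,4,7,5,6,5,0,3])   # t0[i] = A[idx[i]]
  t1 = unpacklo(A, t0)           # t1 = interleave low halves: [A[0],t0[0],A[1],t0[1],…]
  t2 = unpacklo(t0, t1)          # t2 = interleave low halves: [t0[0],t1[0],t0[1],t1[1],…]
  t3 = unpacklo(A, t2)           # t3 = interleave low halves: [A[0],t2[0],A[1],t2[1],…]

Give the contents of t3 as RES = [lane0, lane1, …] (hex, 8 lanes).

→ t0 |99|43|4f|ba|78|ba|9e|98|
→ t1 |9e|99|af|43|99|4f|98|ba|
→ t2 |99|9e|43|99|4f|af|ba|43|
→ t3 |9e|99|af|9e|99|43|98|99|

RES = [ 0x9e  0x99  0xaf  0x9e  0x99  0x43  0x98  0x99 ]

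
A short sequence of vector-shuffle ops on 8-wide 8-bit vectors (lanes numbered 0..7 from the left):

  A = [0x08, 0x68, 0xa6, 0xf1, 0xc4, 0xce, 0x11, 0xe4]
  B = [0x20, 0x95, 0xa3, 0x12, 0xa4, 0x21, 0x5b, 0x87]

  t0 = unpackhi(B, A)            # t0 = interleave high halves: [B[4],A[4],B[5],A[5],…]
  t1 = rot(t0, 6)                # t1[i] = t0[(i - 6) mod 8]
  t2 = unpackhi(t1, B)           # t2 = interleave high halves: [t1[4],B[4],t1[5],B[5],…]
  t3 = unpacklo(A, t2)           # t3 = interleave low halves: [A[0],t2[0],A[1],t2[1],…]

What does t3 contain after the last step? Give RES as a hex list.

RES = [0x08, 0x87, 0x68, 0xa4, 0xa6, 0xe4, 0xf1, 0x21]

→ t0 |a4|c4|21|ce|5b|11|87|e4|
→ t1 |21|ce|5b|11|87|e4|a4|c4|
→ t2 |87|a4|e4|21|a4|5b|c4|87|
→ t3 |08|87|68|a4|a6|e4|f1|21|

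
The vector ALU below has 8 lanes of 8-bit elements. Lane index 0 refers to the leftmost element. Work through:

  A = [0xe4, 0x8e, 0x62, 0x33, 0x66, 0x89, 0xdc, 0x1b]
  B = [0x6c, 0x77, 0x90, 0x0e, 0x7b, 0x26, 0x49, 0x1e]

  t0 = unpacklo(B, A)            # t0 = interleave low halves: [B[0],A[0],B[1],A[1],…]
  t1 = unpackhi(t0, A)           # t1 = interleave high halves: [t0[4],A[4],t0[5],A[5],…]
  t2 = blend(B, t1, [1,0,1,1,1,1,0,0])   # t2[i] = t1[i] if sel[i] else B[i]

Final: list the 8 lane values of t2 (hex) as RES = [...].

→ t0 |6c|e4|77|8e|90|62|0e|33|
→ t1 |90|66|62|89|0e|dc|33|1b|
→ t2 |90|77|62|89|0e|dc|49|1e|

RES = [ 0x90  0x77  0x62  0x89  0x0e  0xdc  0x49  0x1e ]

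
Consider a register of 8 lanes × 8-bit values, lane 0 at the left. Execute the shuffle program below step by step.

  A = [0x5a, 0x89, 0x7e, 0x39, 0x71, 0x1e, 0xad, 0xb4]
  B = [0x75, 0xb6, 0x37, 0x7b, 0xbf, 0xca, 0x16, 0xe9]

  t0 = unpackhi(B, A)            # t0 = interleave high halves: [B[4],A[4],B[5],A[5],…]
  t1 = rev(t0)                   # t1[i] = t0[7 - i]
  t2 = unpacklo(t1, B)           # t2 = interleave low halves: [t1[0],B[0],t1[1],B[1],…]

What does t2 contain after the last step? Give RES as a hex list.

t0 = [0xbf, 0x71, 0xca, 0x1e, 0x16, 0xad, 0xe9, 0xb4]
t1 = [0xb4, 0xe9, 0xad, 0x16, 0x1e, 0xca, 0x71, 0xbf]
t2 = [0xb4, 0x75, 0xe9, 0xb6, 0xad, 0x37, 0x16, 0x7b]

RES = [0xb4, 0x75, 0xe9, 0xb6, 0xad, 0x37, 0x16, 0x7b]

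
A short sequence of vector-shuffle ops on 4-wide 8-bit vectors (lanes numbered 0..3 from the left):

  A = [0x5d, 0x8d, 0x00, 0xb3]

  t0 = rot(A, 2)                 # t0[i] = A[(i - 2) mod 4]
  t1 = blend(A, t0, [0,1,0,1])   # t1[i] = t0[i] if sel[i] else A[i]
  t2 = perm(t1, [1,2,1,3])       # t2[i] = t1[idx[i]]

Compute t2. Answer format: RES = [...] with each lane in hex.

RES = [ 0xb3  0x00  0xb3  0x8d ]

  t0: 00 b3 5d 8d
  t1: 5d b3 00 8d
  t2: b3 00 b3 8d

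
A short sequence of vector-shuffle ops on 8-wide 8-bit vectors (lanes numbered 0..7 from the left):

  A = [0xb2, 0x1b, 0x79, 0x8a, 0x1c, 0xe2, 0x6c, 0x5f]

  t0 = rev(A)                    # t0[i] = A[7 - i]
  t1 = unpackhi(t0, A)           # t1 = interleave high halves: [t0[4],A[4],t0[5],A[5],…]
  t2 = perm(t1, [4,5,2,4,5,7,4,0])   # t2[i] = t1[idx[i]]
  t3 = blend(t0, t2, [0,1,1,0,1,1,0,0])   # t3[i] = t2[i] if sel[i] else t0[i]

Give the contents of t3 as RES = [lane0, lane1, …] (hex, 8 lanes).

  t0: 5f 6c e2 1c 8a 79 1b b2
  t1: 8a 1c 79 e2 1b 6c b2 5f
  t2: 1b 6c 79 1b 6c 5f 1b 8a
  t3: 5f 6c 79 1c 6c 5f 1b b2

RES = [ 0x5f  0x6c  0x79  0x1c  0x6c  0x5f  0x1b  0xb2 ]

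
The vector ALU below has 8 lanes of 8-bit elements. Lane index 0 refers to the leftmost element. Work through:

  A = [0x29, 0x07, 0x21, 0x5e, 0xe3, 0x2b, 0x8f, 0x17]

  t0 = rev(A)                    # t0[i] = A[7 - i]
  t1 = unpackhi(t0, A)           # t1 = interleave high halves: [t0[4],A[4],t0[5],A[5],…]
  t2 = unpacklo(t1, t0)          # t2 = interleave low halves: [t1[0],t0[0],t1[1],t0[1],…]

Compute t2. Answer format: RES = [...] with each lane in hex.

RES = [0x5e, 0x17, 0xe3, 0x8f, 0x21, 0x2b, 0x2b, 0xe3]

t0 = [0x17, 0x8f, 0x2b, 0xe3, 0x5e, 0x21, 0x07, 0x29]
t1 = [0x5e, 0xe3, 0x21, 0x2b, 0x07, 0x8f, 0x29, 0x17]
t2 = [0x5e, 0x17, 0xe3, 0x8f, 0x21, 0x2b, 0x2b, 0xe3]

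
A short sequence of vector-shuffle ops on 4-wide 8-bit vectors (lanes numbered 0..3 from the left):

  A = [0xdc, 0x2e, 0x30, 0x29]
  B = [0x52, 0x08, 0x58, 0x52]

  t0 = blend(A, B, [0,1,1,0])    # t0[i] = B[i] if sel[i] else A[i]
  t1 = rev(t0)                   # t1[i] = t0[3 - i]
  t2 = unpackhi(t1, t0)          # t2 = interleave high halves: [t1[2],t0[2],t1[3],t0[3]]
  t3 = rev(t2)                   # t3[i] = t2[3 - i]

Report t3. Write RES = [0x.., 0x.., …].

RES = [0x29, 0xdc, 0x58, 0x08]

t0 = [0xdc, 0x08, 0x58, 0x29]
t1 = [0x29, 0x58, 0x08, 0xdc]
t2 = [0x08, 0x58, 0xdc, 0x29]
t3 = [0x29, 0xdc, 0x58, 0x08]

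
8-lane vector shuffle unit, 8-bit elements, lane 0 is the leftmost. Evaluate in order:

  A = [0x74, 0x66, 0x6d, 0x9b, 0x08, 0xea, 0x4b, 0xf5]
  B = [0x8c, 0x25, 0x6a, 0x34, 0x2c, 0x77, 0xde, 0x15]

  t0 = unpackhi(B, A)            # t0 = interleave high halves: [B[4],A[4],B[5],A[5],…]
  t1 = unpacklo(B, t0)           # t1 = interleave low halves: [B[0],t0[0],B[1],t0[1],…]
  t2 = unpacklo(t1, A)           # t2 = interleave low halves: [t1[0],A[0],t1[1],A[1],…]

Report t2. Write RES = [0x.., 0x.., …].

t0 = [0x2c, 0x08, 0x77, 0xea, 0xde, 0x4b, 0x15, 0xf5]
t1 = [0x8c, 0x2c, 0x25, 0x08, 0x6a, 0x77, 0x34, 0xea]
t2 = [0x8c, 0x74, 0x2c, 0x66, 0x25, 0x6d, 0x08, 0x9b]

RES = [0x8c, 0x74, 0x2c, 0x66, 0x25, 0x6d, 0x08, 0x9b]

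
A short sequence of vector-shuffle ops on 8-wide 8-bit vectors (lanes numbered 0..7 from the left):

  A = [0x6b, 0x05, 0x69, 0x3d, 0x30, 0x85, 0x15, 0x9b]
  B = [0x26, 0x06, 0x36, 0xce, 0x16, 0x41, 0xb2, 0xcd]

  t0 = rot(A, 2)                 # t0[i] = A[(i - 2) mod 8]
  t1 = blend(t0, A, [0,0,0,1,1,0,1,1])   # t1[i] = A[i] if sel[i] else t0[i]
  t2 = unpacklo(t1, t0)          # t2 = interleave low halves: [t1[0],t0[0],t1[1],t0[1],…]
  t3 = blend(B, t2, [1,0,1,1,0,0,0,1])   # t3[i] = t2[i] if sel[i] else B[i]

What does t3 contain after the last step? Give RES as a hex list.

→ t0 |15|9b|6b|05|69|3d|30|85|
→ t1 |15|9b|6b|3d|30|3d|15|9b|
→ t2 |15|15|9b|9b|6b|6b|3d|05|
→ t3 |15|06|9b|9b|16|41|b2|05|

RES = [0x15, 0x06, 0x9b, 0x9b, 0x16, 0x41, 0xb2, 0x05]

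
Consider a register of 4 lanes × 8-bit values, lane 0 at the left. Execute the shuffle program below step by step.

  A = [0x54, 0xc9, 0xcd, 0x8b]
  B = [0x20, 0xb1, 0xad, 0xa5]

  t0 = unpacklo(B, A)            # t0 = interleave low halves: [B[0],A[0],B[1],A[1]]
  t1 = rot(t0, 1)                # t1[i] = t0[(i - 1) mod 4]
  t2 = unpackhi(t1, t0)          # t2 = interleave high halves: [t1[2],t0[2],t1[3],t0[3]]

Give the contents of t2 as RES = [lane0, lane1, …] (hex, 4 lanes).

RES = [ 0x54  0xb1  0xb1  0xc9 ]

  t0: 20 54 b1 c9
  t1: c9 20 54 b1
  t2: 54 b1 b1 c9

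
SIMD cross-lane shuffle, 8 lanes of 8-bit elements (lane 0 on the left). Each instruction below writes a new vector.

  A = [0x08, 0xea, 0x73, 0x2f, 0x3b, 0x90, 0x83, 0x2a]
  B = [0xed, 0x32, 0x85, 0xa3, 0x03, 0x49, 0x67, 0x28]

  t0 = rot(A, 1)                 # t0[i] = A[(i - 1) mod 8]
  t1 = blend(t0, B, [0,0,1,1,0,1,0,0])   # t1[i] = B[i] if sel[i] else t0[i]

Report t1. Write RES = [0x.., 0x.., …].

RES = [0x2a, 0x08, 0x85, 0xa3, 0x2f, 0x49, 0x90, 0x83]

t0 = [0x2a, 0x08, 0xea, 0x73, 0x2f, 0x3b, 0x90, 0x83]
t1 = [0x2a, 0x08, 0x85, 0xa3, 0x2f, 0x49, 0x90, 0x83]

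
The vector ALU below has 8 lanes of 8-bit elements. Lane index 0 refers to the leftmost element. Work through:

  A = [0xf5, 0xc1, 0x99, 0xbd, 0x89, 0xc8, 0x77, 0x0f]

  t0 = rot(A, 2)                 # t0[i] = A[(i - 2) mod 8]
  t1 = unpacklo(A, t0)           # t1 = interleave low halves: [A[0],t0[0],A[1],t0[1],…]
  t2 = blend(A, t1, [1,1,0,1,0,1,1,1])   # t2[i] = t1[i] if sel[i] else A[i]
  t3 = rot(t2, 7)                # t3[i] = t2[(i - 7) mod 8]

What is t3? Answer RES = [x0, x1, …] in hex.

RES = [0x77, 0x99, 0x0f, 0x89, 0xf5, 0xbd, 0xc1, 0xf5]

→ t0 |77|0f|f5|c1|99|bd|89|c8|
→ t1 |f5|77|c1|0f|99|f5|bd|c1|
→ t2 |f5|77|99|0f|89|f5|bd|c1|
→ t3 |77|99|0f|89|f5|bd|c1|f5|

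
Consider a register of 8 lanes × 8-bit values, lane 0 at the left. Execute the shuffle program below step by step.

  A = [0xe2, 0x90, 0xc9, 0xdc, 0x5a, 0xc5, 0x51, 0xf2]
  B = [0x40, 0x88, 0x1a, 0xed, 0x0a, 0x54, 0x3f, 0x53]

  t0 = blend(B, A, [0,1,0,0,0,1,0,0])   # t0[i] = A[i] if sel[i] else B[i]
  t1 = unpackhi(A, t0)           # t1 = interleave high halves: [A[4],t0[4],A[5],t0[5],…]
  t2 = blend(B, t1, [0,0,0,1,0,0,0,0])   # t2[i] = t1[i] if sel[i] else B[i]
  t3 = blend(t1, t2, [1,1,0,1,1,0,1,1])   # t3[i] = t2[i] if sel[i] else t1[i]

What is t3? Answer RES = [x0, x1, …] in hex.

RES = [0x40, 0x88, 0xc5, 0xc5, 0x0a, 0x3f, 0x3f, 0x53]

t0 = [0x40, 0x90, 0x1a, 0xed, 0x0a, 0xc5, 0x3f, 0x53]
t1 = [0x5a, 0x0a, 0xc5, 0xc5, 0x51, 0x3f, 0xf2, 0x53]
t2 = [0x40, 0x88, 0x1a, 0xc5, 0x0a, 0x54, 0x3f, 0x53]
t3 = [0x40, 0x88, 0xc5, 0xc5, 0x0a, 0x3f, 0x3f, 0x53]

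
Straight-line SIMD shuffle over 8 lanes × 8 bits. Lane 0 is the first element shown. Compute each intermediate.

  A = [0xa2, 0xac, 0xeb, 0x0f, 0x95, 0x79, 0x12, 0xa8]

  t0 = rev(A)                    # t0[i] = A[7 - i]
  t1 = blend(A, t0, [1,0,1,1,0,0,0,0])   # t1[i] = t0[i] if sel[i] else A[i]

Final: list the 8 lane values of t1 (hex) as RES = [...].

t0 = [0xa8, 0x12, 0x79, 0x95, 0x0f, 0xeb, 0xac, 0xa2]
t1 = [0xa8, 0xac, 0x79, 0x95, 0x95, 0x79, 0x12, 0xa8]

RES = [ 0xa8  0xac  0x79  0x95  0x95  0x79  0x12  0xa8 ]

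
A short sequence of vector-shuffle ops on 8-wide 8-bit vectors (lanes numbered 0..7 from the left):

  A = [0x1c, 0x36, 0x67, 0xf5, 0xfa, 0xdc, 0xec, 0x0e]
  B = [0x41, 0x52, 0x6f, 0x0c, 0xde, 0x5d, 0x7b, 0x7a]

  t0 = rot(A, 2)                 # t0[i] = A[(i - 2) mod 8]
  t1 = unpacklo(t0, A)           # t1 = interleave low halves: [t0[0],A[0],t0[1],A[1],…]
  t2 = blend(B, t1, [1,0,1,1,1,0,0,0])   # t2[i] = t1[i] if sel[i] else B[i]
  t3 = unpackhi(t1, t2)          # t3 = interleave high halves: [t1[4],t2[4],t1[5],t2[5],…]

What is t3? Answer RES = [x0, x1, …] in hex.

RES = [ 0x1c  0x1c  0x67  0x5d  0x36  0x7b  0xf5  0x7a ]

→ t0 |ec|0e|1c|36|67|f5|fa|dc|
→ t1 |ec|1c|0e|36|1c|67|36|f5|
→ t2 |ec|52|0e|36|1c|5d|7b|7a|
→ t3 |1c|1c|67|5d|36|7b|f5|7a|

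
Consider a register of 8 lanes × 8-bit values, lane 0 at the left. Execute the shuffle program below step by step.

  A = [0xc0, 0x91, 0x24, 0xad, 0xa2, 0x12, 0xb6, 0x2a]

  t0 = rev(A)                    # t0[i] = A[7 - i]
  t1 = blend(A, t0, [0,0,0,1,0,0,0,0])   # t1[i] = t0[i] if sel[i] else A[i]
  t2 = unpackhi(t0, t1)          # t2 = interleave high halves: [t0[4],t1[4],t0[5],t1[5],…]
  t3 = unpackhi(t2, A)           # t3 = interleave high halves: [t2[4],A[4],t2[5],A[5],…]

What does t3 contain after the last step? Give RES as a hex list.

RES = [0x91, 0xa2, 0xb6, 0x12, 0xc0, 0xb6, 0x2a, 0x2a]

  t0: 2a b6 12 a2 ad 24 91 c0
  t1: c0 91 24 a2 a2 12 b6 2a
  t2: ad a2 24 12 91 b6 c0 2a
  t3: 91 a2 b6 12 c0 b6 2a 2a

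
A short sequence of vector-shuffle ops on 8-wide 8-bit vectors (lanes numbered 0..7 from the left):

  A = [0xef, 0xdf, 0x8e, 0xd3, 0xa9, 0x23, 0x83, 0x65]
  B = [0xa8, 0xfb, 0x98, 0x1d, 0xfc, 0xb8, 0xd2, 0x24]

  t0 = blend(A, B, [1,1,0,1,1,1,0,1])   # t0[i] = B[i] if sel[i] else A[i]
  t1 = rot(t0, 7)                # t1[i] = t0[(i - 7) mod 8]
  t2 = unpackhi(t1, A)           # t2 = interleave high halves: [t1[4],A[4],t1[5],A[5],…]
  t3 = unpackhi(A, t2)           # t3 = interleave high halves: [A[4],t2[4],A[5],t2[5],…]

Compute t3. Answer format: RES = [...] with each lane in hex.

RES = [ 0xa9  0x24  0x23  0x83  0x83  0xa8  0x65  0x65 ]

→ t0 |a8|fb|8e|1d|fc|b8|83|24|
→ t1 |fb|8e|1d|fc|b8|83|24|a8|
→ t2 |b8|a9|83|23|24|83|a8|65|
→ t3 |a9|24|23|83|83|a8|65|65|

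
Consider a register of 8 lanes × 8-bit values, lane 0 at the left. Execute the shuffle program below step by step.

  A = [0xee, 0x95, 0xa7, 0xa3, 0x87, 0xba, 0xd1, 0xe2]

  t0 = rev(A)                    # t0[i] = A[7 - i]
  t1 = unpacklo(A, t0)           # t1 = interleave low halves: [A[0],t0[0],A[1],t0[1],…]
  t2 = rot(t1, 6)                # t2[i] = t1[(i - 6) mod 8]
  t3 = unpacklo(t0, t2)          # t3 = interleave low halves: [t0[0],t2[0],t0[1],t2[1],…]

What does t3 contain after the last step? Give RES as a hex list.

t0 = [0xe2, 0xd1, 0xba, 0x87, 0xa3, 0xa7, 0x95, 0xee]
t1 = [0xee, 0xe2, 0x95, 0xd1, 0xa7, 0xba, 0xa3, 0x87]
t2 = [0x95, 0xd1, 0xa7, 0xba, 0xa3, 0x87, 0xee, 0xe2]
t3 = [0xe2, 0x95, 0xd1, 0xd1, 0xba, 0xa7, 0x87, 0xba]

RES = [ 0xe2  0x95  0xd1  0xd1  0xba  0xa7  0x87  0xba ]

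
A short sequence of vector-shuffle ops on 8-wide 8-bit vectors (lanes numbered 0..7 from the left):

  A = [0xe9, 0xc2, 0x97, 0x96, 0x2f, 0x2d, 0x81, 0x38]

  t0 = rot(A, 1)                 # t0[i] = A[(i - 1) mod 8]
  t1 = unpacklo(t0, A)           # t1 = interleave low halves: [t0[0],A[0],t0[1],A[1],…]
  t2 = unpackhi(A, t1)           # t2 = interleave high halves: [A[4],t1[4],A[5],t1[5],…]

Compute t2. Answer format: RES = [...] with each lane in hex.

→ t0 |38|e9|c2|97|96|2f|2d|81|
→ t1 |38|e9|e9|c2|c2|97|97|96|
→ t2 |2f|c2|2d|97|81|97|38|96|

RES = [ 0x2f  0xc2  0x2d  0x97  0x81  0x97  0x38  0x96 ]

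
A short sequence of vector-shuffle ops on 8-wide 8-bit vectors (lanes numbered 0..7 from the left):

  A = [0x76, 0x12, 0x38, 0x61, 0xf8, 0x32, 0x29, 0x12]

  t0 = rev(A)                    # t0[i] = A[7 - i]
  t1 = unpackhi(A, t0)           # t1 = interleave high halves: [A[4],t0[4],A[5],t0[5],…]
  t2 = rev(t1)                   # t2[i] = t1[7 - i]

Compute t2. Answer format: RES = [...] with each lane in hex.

RES = [ 0x76  0x12  0x12  0x29  0x38  0x32  0x61  0xf8 ]

  t0: 12 29 32 f8 61 38 12 76
  t1: f8 61 32 38 29 12 12 76
  t2: 76 12 12 29 38 32 61 f8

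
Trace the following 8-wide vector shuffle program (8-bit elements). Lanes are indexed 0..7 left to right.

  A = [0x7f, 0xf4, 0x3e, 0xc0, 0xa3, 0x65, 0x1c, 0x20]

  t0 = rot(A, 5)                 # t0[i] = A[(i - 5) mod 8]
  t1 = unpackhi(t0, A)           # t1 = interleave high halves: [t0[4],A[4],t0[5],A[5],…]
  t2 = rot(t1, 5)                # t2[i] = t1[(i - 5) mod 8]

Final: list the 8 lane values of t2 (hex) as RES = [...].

t0 = [0xc0, 0xa3, 0x65, 0x1c, 0x20, 0x7f, 0xf4, 0x3e]
t1 = [0x20, 0xa3, 0x7f, 0x65, 0xf4, 0x1c, 0x3e, 0x20]
t2 = [0x65, 0xf4, 0x1c, 0x3e, 0x20, 0x20, 0xa3, 0x7f]

RES = [0x65, 0xf4, 0x1c, 0x3e, 0x20, 0x20, 0xa3, 0x7f]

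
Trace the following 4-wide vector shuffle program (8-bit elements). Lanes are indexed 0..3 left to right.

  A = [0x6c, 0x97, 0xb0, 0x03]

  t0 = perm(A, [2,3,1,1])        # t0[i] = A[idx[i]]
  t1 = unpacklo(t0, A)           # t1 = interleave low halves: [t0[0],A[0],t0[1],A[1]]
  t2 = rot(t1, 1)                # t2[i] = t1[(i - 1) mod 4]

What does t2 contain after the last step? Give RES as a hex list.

RES = [ 0x97  0xb0  0x6c  0x03 ]

  t0: b0 03 97 97
  t1: b0 6c 03 97
  t2: 97 b0 6c 03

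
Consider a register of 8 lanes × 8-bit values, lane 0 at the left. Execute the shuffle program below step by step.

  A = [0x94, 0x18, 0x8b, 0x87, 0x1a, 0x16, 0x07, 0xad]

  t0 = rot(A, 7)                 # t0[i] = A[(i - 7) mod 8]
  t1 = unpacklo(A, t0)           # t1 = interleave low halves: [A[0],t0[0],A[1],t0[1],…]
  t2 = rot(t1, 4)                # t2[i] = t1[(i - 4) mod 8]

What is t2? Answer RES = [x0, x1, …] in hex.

RES = [ 0x8b  0x87  0x87  0x1a  0x94  0x18  0x18  0x8b ]

  t0: 18 8b 87 1a 16 07 ad 94
  t1: 94 18 18 8b 8b 87 87 1a
  t2: 8b 87 87 1a 94 18 18 8b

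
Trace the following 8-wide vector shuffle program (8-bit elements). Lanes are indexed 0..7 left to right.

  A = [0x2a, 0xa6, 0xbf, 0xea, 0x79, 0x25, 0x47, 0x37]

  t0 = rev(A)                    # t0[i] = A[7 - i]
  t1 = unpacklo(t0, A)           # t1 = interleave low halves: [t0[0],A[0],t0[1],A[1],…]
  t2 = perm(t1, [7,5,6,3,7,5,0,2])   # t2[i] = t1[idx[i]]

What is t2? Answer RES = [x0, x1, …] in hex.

  t0: 37 47 25 79 ea bf a6 2a
  t1: 37 2a 47 a6 25 bf 79 ea
  t2: ea bf 79 a6 ea bf 37 47

RES = [ 0xea  0xbf  0x79  0xa6  0xea  0xbf  0x37  0x47 ]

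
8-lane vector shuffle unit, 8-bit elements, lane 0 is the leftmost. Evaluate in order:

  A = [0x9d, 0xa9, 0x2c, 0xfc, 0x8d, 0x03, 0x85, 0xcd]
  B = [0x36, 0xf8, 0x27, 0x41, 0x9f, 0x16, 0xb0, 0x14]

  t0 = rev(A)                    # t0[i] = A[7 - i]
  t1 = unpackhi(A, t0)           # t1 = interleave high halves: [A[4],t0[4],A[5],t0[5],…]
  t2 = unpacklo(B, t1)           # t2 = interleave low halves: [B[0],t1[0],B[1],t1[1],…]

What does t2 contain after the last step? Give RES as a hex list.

RES = [0x36, 0x8d, 0xf8, 0xfc, 0x27, 0x03, 0x41, 0x2c]

t0 = [0xcd, 0x85, 0x03, 0x8d, 0xfc, 0x2c, 0xa9, 0x9d]
t1 = [0x8d, 0xfc, 0x03, 0x2c, 0x85, 0xa9, 0xcd, 0x9d]
t2 = [0x36, 0x8d, 0xf8, 0xfc, 0x27, 0x03, 0x41, 0x2c]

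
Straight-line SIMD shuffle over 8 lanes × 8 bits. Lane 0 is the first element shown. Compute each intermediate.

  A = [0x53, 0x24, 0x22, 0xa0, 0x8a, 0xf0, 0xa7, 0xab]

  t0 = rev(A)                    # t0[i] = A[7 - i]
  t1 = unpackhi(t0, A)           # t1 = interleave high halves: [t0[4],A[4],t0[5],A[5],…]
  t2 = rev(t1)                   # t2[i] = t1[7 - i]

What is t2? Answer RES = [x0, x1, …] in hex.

RES = [ 0xab  0x53  0xa7  0x24  0xf0  0x22  0x8a  0xa0 ]

→ t0 |ab|a7|f0|8a|a0|22|24|53|
→ t1 |a0|8a|22|f0|24|a7|53|ab|
→ t2 |ab|53|a7|24|f0|22|8a|a0|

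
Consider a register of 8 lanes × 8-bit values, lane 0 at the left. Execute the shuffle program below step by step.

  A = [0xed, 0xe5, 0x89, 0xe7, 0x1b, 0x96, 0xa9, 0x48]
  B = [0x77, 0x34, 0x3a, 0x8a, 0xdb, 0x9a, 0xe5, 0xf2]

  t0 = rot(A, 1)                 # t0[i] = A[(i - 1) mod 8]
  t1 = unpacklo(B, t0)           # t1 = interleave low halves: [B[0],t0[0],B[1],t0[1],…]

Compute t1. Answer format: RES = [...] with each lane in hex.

RES = [ 0x77  0x48  0x34  0xed  0x3a  0xe5  0x8a  0x89 ]

→ t0 |48|ed|e5|89|e7|1b|96|a9|
→ t1 |77|48|34|ed|3a|e5|8a|89|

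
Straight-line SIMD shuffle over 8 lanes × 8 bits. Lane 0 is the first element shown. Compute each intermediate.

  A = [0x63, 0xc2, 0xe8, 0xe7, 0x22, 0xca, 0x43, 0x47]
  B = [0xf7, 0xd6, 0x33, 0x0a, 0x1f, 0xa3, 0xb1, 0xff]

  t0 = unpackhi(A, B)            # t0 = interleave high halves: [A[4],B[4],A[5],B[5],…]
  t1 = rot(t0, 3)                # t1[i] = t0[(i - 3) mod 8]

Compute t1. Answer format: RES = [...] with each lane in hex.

RES = [0xb1, 0x47, 0xff, 0x22, 0x1f, 0xca, 0xa3, 0x43]

  t0: 22 1f ca a3 43 b1 47 ff
  t1: b1 47 ff 22 1f ca a3 43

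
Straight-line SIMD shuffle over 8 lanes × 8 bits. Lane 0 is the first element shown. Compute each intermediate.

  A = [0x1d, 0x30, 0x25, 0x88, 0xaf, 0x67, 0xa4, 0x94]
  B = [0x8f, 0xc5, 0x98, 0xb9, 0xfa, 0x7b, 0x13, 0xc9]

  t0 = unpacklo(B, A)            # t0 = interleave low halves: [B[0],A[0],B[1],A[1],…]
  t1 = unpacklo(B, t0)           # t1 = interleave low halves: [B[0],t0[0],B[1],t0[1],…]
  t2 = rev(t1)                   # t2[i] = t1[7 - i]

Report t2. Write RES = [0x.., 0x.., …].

t0 = [0x8f, 0x1d, 0xc5, 0x30, 0x98, 0x25, 0xb9, 0x88]
t1 = [0x8f, 0x8f, 0xc5, 0x1d, 0x98, 0xc5, 0xb9, 0x30]
t2 = [0x30, 0xb9, 0xc5, 0x98, 0x1d, 0xc5, 0x8f, 0x8f]

RES = [ 0x30  0xb9  0xc5  0x98  0x1d  0xc5  0x8f  0x8f ]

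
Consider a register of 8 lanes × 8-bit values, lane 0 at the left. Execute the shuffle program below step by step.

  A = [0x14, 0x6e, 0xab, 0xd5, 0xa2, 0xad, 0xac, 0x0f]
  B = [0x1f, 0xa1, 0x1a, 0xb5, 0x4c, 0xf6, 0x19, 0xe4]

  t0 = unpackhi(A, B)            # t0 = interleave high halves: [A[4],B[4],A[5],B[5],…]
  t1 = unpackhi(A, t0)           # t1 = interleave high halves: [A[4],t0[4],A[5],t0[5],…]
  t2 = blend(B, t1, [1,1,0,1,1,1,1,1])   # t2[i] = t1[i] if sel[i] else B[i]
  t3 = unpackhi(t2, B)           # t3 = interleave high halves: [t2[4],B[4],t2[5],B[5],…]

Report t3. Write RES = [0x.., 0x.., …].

RES = [0xac, 0x4c, 0x0f, 0xf6, 0x0f, 0x19, 0xe4, 0xe4]

t0 = [0xa2, 0x4c, 0xad, 0xf6, 0xac, 0x19, 0x0f, 0xe4]
t1 = [0xa2, 0xac, 0xad, 0x19, 0xac, 0x0f, 0x0f, 0xe4]
t2 = [0xa2, 0xac, 0x1a, 0x19, 0xac, 0x0f, 0x0f, 0xe4]
t3 = [0xac, 0x4c, 0x0f, 0xf6, 0x0f, 0x19, 0xe4, 0xe4]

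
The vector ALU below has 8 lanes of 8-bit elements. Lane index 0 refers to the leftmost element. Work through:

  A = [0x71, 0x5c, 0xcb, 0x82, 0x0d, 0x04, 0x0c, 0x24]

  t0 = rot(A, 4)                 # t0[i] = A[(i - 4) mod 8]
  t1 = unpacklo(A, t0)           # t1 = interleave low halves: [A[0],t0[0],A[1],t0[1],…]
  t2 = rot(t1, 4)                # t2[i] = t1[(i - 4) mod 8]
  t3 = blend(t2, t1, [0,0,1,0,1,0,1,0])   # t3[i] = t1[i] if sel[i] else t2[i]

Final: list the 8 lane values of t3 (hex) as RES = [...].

RES = [ 0xcb  0x0c  0x5c  0x24  0xcb  0x0d  0x82  0x04 ]

→ t0 |0d|04|0c|24|71|5c|cb|82|
→ t1 |71|0d|5c|04|cb|0c|82|24|
→ t2 |cb|0c|82|24|71|0d|5c|04|
→ t3 |cb|0c|5c|24|cb|0d|82|04|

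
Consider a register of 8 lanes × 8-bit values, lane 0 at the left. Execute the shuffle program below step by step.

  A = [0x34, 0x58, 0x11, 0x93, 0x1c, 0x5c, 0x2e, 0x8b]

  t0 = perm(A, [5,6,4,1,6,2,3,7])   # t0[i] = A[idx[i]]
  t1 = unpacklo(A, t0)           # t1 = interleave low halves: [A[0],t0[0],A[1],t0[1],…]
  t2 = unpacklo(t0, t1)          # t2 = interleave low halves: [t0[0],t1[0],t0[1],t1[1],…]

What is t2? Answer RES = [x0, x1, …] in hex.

  t0: 5c 2e 1c 58 2e 11 93 8b
  t1: 34 5c 58 2e 11 1c 93 58
  t2: 5c 34 2e 5c 1c 58 58 2e

RES = [0x5c, 0x34, 0x2e, 0x5c, 0x1c, 0x58, 0x58, 0x2e]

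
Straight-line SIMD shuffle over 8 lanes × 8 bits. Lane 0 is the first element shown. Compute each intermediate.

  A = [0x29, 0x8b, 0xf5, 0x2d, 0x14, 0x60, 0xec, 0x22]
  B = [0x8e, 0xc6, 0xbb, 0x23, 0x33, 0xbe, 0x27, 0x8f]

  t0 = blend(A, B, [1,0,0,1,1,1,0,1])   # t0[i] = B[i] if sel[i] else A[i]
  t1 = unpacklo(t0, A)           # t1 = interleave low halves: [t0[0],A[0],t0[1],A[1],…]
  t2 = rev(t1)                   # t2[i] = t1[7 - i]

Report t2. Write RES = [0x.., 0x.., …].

RES = [ 0x2d  0x23  0xf5  0xf5  0x8b  0x8b  0x29  0x8e ]

  t0: 8e 8b f5 23 33 be ec 8f
  t1: 8e 29 8b 8b f5 f5 23 2d
  t2: 2d 23 f5 f5 8b 8b 29 8e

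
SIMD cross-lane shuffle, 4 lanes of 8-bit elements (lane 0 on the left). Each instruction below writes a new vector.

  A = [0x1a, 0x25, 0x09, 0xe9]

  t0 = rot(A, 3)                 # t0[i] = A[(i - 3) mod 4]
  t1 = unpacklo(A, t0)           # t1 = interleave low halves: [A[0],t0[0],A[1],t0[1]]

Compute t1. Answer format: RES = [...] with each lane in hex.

t0 = [0x25, 0x09, 0xe9, 0x1a]
t1 = [0x1a, 0x25, 0x25, 0x09]

RES = [ 0x1a  0x25  0x25  0x09 ]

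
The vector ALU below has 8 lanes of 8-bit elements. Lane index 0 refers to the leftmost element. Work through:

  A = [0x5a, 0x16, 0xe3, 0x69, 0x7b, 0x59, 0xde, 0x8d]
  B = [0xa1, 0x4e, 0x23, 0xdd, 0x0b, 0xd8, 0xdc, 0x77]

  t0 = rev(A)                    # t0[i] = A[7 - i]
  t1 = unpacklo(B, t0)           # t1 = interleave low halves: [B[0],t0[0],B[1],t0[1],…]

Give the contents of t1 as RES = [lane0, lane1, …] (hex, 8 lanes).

RES = [ 0xa1  0x8d  0x4e  0xde  0x23  0x59  0xdd  0x7b ]

→ t0 |8d|de|59|7b|69|e3|16|5a|
→ t1 |a1|8d|4e|de|23|59|dd|7b|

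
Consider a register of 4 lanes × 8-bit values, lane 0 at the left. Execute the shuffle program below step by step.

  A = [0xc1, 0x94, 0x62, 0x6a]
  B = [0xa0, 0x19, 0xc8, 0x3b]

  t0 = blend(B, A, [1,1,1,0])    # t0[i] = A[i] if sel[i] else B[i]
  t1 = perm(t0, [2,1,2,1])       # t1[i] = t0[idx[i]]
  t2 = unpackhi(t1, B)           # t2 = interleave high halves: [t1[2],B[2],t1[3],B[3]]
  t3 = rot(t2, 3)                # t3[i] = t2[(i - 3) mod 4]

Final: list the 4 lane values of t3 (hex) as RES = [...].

  t0: c1 94 62 3b
  t1: 62 94 62 94
  t2: 62 c8 94 3b
  t3: c8 94 3b 62

RES = [0xc8, 0x94, 0x3b, 0x62]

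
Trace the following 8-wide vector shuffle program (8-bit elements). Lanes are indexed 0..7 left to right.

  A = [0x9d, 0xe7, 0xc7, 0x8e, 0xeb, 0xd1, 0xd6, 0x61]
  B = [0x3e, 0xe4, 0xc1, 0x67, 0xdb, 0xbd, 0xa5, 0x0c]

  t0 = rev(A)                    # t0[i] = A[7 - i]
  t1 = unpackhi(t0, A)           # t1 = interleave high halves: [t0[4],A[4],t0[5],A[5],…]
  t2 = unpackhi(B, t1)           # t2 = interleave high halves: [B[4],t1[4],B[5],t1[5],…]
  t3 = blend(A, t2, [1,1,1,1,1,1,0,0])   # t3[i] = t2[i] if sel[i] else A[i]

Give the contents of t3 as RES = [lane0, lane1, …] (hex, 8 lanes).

→ t0 |61|d6|d1|eb|8e|c7|e7|9d|
→ t1 |8e|eb|c7|d1|e7|d6|9d|61|
→ t2 |db|e7|bd|d6|a5|9d|0c|61|
→ t3 |db|e7|bd|d6|a5|9d|d6|61|

RES = [ 0xdb  0xe7  0xbd  0xd6  0xa5  0x9d  0xd6  0x61 ]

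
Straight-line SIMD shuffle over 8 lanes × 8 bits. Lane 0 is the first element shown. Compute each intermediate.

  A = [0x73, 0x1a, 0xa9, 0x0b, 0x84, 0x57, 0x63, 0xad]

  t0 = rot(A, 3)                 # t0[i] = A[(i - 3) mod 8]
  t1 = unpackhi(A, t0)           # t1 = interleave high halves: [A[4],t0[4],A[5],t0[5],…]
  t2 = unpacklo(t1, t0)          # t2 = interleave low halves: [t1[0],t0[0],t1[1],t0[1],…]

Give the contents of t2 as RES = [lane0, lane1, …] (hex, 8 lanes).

→ t0 |57|63|ad|73|1a|a9|0b|84|
→ t1 |84|1a|57|a9|63|0b|ad|84|
→ t2 |84|57|1a|63|57|ad|a9|73|

RES = [ 0x84  0x57  0x1a  0x63  0x57  0xad  0xa9  0x73 ]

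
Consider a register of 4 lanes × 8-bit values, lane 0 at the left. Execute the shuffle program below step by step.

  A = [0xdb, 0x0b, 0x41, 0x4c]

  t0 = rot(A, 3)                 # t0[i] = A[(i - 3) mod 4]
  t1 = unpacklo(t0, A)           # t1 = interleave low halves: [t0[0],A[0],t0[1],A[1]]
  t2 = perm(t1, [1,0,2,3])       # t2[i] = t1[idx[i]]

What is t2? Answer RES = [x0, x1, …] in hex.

RES = [0xdb, 0x0b, 0x41, 0x0b]

  t0: 0b 41 4c db
  t1: 0b db 41 0b
  t2: db 0b 41 0b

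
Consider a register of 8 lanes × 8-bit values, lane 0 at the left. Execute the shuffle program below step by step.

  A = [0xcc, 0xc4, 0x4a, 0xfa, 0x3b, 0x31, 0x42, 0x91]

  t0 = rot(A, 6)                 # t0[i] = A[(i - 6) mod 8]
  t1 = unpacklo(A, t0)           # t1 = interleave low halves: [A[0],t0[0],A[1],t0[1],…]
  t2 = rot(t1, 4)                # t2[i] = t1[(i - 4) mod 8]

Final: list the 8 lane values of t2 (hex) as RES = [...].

→ t0 |4a|fa|3b|31|42|91|cc|c4|
→ t1 |cc|4a|c4|fa|4a|3b|fa|31|
→ t2 |4a|3b|fa|31|cc|4a|c4|fa|

RES = [0x4a, 0x3b, 0xfa, 0x31, 0xcc, 0x4a, 0xc4, 0xfa]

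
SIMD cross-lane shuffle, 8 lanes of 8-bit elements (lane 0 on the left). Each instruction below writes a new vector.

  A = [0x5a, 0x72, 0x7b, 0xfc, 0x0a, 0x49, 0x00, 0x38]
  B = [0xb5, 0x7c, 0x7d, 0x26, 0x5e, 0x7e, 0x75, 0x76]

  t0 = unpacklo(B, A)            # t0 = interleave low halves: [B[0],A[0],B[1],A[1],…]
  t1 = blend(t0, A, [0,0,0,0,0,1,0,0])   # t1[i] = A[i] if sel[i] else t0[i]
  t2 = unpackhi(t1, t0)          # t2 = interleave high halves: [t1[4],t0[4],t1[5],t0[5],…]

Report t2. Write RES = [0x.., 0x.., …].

  t0: b5 5a 7c 72 7d 7b 26 fc
  t1: b5 5a 7c 72 7d 49 26 fc
  t2: 7d 7d 49 7b 26 26 fc fc

RES = [ 0x7d  0x7d  0x49  0x7b  0x26  0x26  0xfc  0xfc ]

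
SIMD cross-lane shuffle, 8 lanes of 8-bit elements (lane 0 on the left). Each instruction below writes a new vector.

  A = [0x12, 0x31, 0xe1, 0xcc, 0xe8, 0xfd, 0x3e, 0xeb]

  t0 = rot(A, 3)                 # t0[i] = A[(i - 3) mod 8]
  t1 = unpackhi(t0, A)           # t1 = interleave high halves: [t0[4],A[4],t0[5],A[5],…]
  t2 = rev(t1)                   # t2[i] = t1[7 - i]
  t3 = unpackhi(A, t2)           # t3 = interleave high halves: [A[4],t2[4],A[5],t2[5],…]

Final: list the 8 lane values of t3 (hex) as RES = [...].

  t0: fd 3e eb 12 31 e1 cc e8
  t1: 31 e8 e1 fd cc 3e e8 eb
  t2: eb e8 3e cc fd e1 e8 31
  t3: e8 fd fd e1 3e e8 eb 31

RES = [ 0xe8  0xfd  0xfd  0xe1  0x3e  0xe8  0xeb  0x31 ]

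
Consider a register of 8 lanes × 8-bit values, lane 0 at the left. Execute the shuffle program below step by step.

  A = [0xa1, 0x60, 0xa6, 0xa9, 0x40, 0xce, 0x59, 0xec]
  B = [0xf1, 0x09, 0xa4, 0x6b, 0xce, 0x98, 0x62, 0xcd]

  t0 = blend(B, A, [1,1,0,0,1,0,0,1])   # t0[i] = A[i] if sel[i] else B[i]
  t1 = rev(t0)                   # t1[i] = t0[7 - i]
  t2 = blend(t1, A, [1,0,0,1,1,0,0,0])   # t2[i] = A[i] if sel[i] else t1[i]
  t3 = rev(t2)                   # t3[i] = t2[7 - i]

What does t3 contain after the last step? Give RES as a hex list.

t0 = [0xa1, 0x60, 0xa4, 0x6b, 0x40, 0x98, 0x62, 0xec]
t1 = [0xec, 0x62, 0x98, 0x40, 0x6b, 0xa4, 0x60, 0xa1]
t2 = [0xa1, 0x62, 0x98, 0xa9, 0x40, 0xa4, 0x60, 0xa1]
t3 = [0xa1, 0x60, 0xa4, 0x40, 0xa9, 0x98, 0x62, 0xa1]

RES = [0xa1, 0x60, 0xa4, 0x40, 0xa9, 0x98, 0x62, 0xa1]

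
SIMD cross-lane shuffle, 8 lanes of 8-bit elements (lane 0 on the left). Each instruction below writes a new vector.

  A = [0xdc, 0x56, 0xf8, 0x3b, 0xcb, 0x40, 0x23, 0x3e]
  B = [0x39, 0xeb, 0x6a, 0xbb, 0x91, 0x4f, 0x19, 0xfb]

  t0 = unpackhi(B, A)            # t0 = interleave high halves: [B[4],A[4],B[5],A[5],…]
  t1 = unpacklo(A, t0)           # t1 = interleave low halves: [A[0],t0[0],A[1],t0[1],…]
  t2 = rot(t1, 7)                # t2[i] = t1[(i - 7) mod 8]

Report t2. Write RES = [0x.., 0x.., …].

→ t0 |91|cb|4f|40|19|23|fb|3e|
→ t1 |dc|91|56|cb|f8|4f|3b|40|
→ t2 |91|56|cb|f8|4f|3b|40|dc|

RES = [0x91, 0x56, 0xcb, 0xf8, 0x4f, 0x3b, 0x40, 0xdc]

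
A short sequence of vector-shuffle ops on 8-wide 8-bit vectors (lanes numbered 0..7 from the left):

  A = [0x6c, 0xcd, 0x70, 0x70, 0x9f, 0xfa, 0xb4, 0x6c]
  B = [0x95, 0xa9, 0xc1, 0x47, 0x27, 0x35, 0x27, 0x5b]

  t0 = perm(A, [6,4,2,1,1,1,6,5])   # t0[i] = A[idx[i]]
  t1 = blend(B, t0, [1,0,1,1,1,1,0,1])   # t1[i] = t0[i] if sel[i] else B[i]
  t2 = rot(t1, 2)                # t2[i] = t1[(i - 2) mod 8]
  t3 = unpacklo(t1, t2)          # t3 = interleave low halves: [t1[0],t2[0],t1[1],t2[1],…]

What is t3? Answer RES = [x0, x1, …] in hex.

  t0: b4 9f 70 cd cd cd b4 fa
  t1: b4 a9 70 cd cd cd 27 fa
  t2: 27 fa b4 a9 70 cd cd cd
  t3: b4 27 a9 fa 70 b4 cd a9

RES = [ 0xb4  0x27  0xa9  0xfa  0x70  0xb4  0xcd  0xa9 ]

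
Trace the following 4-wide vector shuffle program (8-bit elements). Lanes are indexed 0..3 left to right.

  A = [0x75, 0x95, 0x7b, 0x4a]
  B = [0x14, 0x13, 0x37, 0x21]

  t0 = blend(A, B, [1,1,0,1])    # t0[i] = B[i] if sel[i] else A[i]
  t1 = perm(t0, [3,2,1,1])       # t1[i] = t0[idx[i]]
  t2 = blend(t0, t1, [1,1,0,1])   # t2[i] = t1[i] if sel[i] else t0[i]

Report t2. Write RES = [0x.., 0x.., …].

t0 = [0x14, 0x13, 0x7b, 0x21]
t1 = [0x21, 0x7b, 0x13, 0x13]
t2 = [0x21, 0x7b, 0x7b, 0x13]

RES = [0x21, 0x7b, 0x7b, 0x13]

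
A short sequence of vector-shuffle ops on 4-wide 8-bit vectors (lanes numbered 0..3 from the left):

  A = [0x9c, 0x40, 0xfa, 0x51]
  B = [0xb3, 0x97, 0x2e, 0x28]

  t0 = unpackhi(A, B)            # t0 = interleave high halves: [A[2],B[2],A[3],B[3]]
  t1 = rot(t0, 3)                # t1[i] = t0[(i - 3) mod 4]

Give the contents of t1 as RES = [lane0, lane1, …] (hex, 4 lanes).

→ t0 |fa|2e|51|28|
→ t1 |2e|51|28|fa|

RES = [ 0x2e  0x51  0x28  0xfa ]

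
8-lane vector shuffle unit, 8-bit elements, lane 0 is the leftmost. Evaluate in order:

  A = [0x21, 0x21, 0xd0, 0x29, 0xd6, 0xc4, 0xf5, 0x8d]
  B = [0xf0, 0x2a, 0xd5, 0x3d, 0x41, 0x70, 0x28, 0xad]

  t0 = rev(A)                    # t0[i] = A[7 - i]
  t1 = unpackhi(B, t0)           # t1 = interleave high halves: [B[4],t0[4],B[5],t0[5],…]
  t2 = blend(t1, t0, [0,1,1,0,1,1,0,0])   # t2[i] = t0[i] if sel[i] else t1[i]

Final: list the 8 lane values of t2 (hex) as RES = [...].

t0 = [0x8d, 0xf5, 0xc4, 0xd6, 0x29, 0xd0, 0x21, 0x21]
t1 = [0x41, 0x29, 0x70, 0xd0, 0x28, 0x21, 0xad, 0x21]
t2 = [0x41, 0xf5, 0xc4, 0xd0, 0x29, 0xd0, 0xad, 0x21]

RES = [0x41, 0xf5, 0xc4, 0xd0, 0x29, 0xd0, 0xad, 0x21]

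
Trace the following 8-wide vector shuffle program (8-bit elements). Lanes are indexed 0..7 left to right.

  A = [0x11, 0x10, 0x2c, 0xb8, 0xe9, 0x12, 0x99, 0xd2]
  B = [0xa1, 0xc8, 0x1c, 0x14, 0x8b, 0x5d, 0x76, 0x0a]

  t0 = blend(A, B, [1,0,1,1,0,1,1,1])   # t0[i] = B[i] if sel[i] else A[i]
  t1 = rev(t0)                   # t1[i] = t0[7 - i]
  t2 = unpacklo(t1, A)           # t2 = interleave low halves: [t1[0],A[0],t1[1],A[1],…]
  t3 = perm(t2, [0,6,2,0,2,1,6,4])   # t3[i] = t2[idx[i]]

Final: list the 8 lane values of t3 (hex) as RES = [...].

  t0: a1 10 1c 14 e9 5d 76 0a
  t1: 0a 76 5d e9 14 1c 10 a1
  t2: 0a 11 76 10 5d 2c e9 b8
  t3: 0a e9 76 0a 76 11 e9 5d

RES = [0x0a, 0xe9, 0x76, 0x0a, 0x76, 0x11, 0xe9, 0x5d]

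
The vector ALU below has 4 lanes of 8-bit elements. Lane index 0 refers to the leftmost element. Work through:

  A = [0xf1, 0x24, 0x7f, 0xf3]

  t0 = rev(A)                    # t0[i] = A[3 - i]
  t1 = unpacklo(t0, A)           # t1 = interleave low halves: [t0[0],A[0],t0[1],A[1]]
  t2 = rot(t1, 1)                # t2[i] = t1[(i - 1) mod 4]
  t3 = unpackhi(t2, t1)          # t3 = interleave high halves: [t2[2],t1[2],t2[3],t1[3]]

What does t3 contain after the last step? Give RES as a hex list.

t0 = [0xf3, 0x7f, 0x24, 0xf1]
t1 = [0xf3, 0xf1, 0x7f, 0x24]
t2 = [0x24, 0xf3, 0xf1, 0x7f]
t3 = [0xf1, 0x7f, 0x7f, 0x24]

RES = [0xf1, 0x7f, 0x7f, 0x24]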